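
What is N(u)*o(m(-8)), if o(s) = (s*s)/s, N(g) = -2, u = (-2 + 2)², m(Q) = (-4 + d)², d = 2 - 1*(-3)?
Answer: -2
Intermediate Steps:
d = 5 (d = 2 + 3 = 5)
m(Q) = 1 (m(Q) = (-4 + 5)² = 1² = 1)
u = 0 (u = 0² = 0)
o(s) = s (o(s) = s²/s = s)
N(u)*o(m(-8)) = -2*1 = -2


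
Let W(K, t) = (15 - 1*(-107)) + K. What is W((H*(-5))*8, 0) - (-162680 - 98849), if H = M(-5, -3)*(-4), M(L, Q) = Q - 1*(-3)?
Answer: 261651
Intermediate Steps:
M(L, Q) = 3 + Q (M(L, Q) = Q + 3 = 3 + Q)
H = 0 (H = (3 - 3)*(-4) = 0*(-4) = 0)
W(K, t) = 122 + K (W(K, t) = (15 + 107) + K = 122 + K)
W((H*(-5))*8, 0) - (-162680 - 98849) = (122 + (0*(-5))*8) - (-162680 - 98849) = (122 + 0*8) - 1*(-261529) = (122 + 0) + 261529 = 122 + 261529 = 261651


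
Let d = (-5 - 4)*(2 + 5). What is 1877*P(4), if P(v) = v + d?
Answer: -110743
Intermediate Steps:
d = -63 (d = -9*7 = -63)
P(v) = -63 + v (P(v) = v - 63 = -63 + v)
1877*P(4) = 1877*(-63 + 4) = 1877*(-59) = -110743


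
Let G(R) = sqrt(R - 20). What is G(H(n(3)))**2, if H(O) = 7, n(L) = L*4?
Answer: -13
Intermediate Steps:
n(L) = 4*L
G(R) = sqrt(-20 + R)
G(H(n(3)))**2 = (sqrt(-20 + 7))**2 = (sqrt(-13))**2 = (I*sqrt(13))**2 = -13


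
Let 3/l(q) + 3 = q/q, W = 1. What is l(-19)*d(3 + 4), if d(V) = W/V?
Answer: -3/14 ≈ -0.21429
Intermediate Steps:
d(V) = 1/V
l(q) = -3/2 (l(q) = 3/(-3 + q/q) = 3/(-3 + 1) = 3/(-2) = 3*(-½) = -3/2)
l(-19)*d(3 + 4) = -3/(2*(3 + 4)) = -3/2/7 = -3/2*⅐ = -3/14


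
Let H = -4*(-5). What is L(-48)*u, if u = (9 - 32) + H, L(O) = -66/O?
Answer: -33/8 ≈ -4.1250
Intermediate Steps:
H = 20
u = -3 (u = (9 - 32) + 20 = -23 + 20 = -3)
L(-48)*u = -66/(-48)*(-3) = -66*(-1/48)*(-3) = (11/8)*(-3) = -33/8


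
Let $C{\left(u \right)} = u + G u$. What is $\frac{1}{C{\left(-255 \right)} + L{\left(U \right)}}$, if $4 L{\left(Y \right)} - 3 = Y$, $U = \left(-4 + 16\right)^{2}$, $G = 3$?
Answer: $- \frac{4}{3933} \approx -0.001017$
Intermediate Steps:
$U = 144$ ($U = 12^{2} = 144$)
$L{\left(Y \right)} = \frac{3}{4} + \frac{Y}{4}$
$C{\left(u \right)} = 4 u$ ($C{\left(u \right)} = u + 3 u = 4 u$)
$\frac{1}{C{\left(-255 \right)} + L{\left(U \right)}} = \frac{1}{4 \left(-255\right) + \left(\frac{3}{4} + \frac{1}{4} \cdot 144\right)} = \frac{1}{-1020 + \left(\frac{3}{4} + 36\right)} = \frac{1}{-1020 + \frac{147}{4}} = \frac{1}{- \frac{3933}{4}} = - \frac{4}{3933}$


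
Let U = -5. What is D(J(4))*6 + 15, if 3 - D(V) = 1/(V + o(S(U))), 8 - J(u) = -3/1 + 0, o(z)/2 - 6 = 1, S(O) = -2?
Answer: 819/25 ≈ 32.760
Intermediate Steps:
o(z) = 14 (o(z) = 12 + 2*1 = 12 + 2 = 14)
J(u) = 11 (J(u) = 8 - (-3/1 + 0) = 8 - (-3*1 + 0) = 8 - (-3 + 0) = 8 - 1*(-3) = 8 + 3 = 11)
D(V) = 3 - 1/(14 + V) (D(V) = 3 - 1/(V + 14) = 3 - 1/(14 + V))
D(J(4))*6 + 15 = ((41 + 3*11)/(14 + 11))*6 + 15 = ((41 + 33)/25)*6 + 15 = ((1/25)*74)*6 + 15 = (74/25)*6 + 15 = 444/25 + 15 = 819/25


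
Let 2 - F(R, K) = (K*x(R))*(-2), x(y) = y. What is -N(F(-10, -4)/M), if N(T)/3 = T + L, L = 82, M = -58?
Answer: -7011/29 ≈ -241.76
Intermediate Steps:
F(R, K) = 2 + 2*K*R (F(R, K) = 2 - K*R*(-2) = 2 - (-2)*K*R = 2 + 2*K*R)
N(T) = 246 + 3*T (N(T) = 3*(T + 82) = 3*(82 + T) = 246 + 3*T)
-N(F(-10, -4)/M) = -(246 + 3*((2 + 2*(-4)*(-10))/(-58))) = -(246 + 3*((2 + 80)*(-1/58))) = -(246 + 3*(82*(-1/58))) = -(246 + 3*(-41/29)) = -(246 - 123/29) = -1*7011/29 = -7011/29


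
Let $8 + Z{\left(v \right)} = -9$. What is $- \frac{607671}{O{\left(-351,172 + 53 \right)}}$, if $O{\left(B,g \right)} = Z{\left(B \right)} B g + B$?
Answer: $- \frac{67519}{149136} \approx -0.45273$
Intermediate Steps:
$Z{\left(v \right)} = -17$ ($Z{\left(v \right)} = -8 - 9 = -17$)
$O{\left(B,g \right)} = B - 17 B g$ ($O{\left(B,g \right)} = - 17 B g + B = B - 17 B g$)
$- \frac{607671}{O{\left(-351,172 + 53 \right)}} = - \frac{607671}{\left(-351\right) \left(1 - 17 \left(172 + 53\right)\right)} = - \frac{607671}{\left(-351\right) \left(1 - 3825\right)} = - \frac{607671}{\left(-351\right) \left(-3824\right)} = - \frac{607671}{1342224} = \left(-607671\right) \frac{1}{1342224} = - \frac{67519}{149136}$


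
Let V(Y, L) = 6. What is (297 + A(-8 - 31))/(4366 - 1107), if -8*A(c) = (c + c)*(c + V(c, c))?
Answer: -99/13036 ≈ -0.0075944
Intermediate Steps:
A(c) = -c*(6 + c)/4 (A(c) = -(c + c)*(c + 6)/8 = -2*c*(6 + c)/8 = -c*(6 + c)/4)
(297 + A(-8 - 31))/(4366 - 1107) = (297 - (-8 - 31)*(6 + (-8 - 31))/4)/(4366 - 1107) = (297 - 1/4*(-39)*(6 - 39))/3259 = (297 - 1/4*(-39)*(-33))*(1/3259) = (297 - 1287/4)*(1/3259) = -99/4*1/3259 = -99/13036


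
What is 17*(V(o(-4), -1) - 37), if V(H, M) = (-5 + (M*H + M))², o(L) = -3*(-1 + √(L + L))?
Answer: -476 - 1836*I*√2 ≈ -476.0 - 2596.5*I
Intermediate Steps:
o(L) = 3 - 3*√2*√L (o(L) = -3*(-1 + √(2*L)) = -3*(-1 + √2*√L) = 3 - 3*√2*√L)
V(H, M) = (-5 + M + H*M)² (V(H, M) = (-5 + (H*M + M))² = (-5 + (M + H*M))² = (-5 + M + H*M)²)
17*(V(o(-4), -1) - 37) = 17*((-5 - 1 + (3 - 3*√2*√(-4))*(-1))² - 37) = 17*((-5 - 1 + (3 - 3*√2*2*I)*(-1))² - 37) = 17*((-5 - 1 + (3 - 6*I*√2)*(-1))² - 37) = 17*((-5 - 1 + (-3 + 6*I*√2))² - 37) = 17*((-9 + 6*I*√2)² - 37) = 17*(-37 + (-9 + 6*I*√2)²) = -629 + 17*(-9 + 6*I*√2)²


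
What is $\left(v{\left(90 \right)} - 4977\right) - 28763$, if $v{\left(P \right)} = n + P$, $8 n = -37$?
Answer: $- \frac{269237}{8} \approx -33655.0$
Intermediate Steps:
$n = - \frac{37}{8}$ ($n = \frac{1}{8} \left(-37\right) = - \frac{37}{8} \approx -4.625$)
$v{\left(P \right)} = - \frac{37}{8} + P$
$\left(v{\left(90 \right)} - 4977\right) - 28763 = \left(\left(- \frac{37}{8} + 90\right) - 4977\right) - 28763 = \left(\frac{683}{8} - 4977\right) - 28763 = - \frac{39133}{8} - 28763 = - \frac{269237}{8}$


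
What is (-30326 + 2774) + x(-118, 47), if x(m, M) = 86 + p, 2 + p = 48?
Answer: -27420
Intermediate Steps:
p = 46 (p = -2 + 48 = 46)
x(m, M) = 132 (x(m, M) = 86 + 46 = 132)
(-30326 + 2774) + x(-118, 47) = (-30326 + 2774) + 132 = -27552 + 132 = -27420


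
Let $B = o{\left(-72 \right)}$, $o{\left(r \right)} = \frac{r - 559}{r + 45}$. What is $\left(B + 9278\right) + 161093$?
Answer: $\frac{4600648}{27} \approx 1.7039 \cdot 10^{5}$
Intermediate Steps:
$o{\left(r \right)} = \frac{-559 + r}{45 + r}$
$B = \frac{631}{27}$ ($B = \frac{-559 - 72}{45 - 72} = \frac{1}{-27} \left(-631\right) = \left(- \frac{1}{27}\right) \left(-631\right) = \frac{631}{27} \approx 23.37$)
$\left(B + 9278\right) + 161093 = \left(\frac{631}{27} + 9278\right) + 161093 = \frac{251137}{27} + 161093 = \frac{4600648}{27}$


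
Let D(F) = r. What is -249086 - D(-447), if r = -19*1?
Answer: -249067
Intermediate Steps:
r = -19
D(F) = -19
-249086 - D(-447) = -249086 - 1*(-19) = -249086 + 19 = -249067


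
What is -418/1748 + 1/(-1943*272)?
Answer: -2906751/12155408 ≈ -0.23913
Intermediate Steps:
-418/1748 + 1/(-1943*272) = -418*1/1748 - 1/1943*1/272 = -11/46 - 1/528496 = -2906751/12155408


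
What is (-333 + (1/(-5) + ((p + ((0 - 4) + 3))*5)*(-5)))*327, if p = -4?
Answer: -340407/5 ≈ -68081.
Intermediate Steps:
(-333 + (1/(-5) + ((p + ((0 - 4) + 3))*5)*(-5)))*327 = (-333 + (1/(-5) + ((-4 + ((0 - 4) + 3))*5)*(-5)))*327 = (-333 + (-⅕ + ((-4 + (-4 + 3))*5)*(-5)))*327 = (-333 + (-⅕ + ((-4 - 1)*5)*(-5)))*327 = (-333 + (-⅕ - 5*5*(-5)))*327 = (-333 + (-⅕ - 25*(-5)))*327 = (-333 + (-⅕ + 125))*327 = (-333 + 624/5)*327 = -1041/5*327 = -340407/5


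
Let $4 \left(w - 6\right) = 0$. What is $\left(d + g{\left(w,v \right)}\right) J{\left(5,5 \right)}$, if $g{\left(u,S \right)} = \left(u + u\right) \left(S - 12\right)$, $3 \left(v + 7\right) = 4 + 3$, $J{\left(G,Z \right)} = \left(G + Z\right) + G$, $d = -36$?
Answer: $-3540$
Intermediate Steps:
$J{\left(G,Z \right)} = Z + 2 G$
$w = 6$ ($w = 6 + \frac{1}{4} \cdot 0 = 6 + 0 = 6$)
$v = - \frac{14}{3}$ ($v = -7 + \frac{4 + 3}{3} = -7 + \frac{1}{3} \cdot 7 = -7 + \frac{7}{3} = - \frac{14}{3} \approx -4.6667$)
$g{\left(u,S \right)} = 2 u \left(-12 + S\right)$
$\left(d + g{\left(w,v \right)}\right) J{\left(5,5 \right)} = \left(-36 + 2 \cdot 6 \left(-12 - \frac{14}{3}\right)\right) \left(5 + 2 \cdot 5\right) = \left(-36 + 2 \cdot 6 \left(- \frac{50}{3}\right)\right) \left(5 + 10\right) = \left(-36 - 200\right) 15 = \left(-236\right) 15 = -3540$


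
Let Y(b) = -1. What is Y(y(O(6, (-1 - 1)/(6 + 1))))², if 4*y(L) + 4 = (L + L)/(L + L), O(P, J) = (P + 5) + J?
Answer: 1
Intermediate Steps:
O(P, J) = 5 + J + P (O(P, J) = (5 + P) + J = 5 + J + P)
y(L) = -¾ (y(L) = -1 + ((L + L)/(L + L))/4 = -1 + ((2*L)/((2*L)))/4 = -1 + ((2*L)*(1/(2*L)))/4 = -1 + (¼)*1 = -1 + ¼ = -¾)
Y(y(O(6, (-1 - 1)/(6 + 1))))² = (-1)² = 1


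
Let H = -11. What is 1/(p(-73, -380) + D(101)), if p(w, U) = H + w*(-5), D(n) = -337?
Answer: 1/17 ≈ 0.058824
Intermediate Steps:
p(w, U) = -11 - 5*w (p(w, U) = -11 + w*(-5) = -11 - 5*w)
1/(p(-73, -380) + D(101)) = 1/((-11 - 5*(-73)) - 337) = 1/((-11 + 365) - 337) = 1/(354 - 337) = 1/17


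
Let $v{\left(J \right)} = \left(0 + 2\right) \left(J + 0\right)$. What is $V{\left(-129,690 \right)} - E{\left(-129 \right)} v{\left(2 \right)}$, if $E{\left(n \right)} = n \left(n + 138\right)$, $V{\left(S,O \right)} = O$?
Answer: $5334$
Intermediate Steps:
$v{\left(J \right)} = 2 J$
$E{\left(n \right)} = n \left(138 + n\right)$
$V{\left(-129,690 \right)} - E{\left(-129 \right)} v{\left(2 \right)} = 690 - - 129 \left(138 - 129\right) 2 \cdot 2 = 690 - \left(-129\right) 9 \cdot 4 = 690 - \left(-1161\right) 4 = 690 - -4644 = 690 + 4644 = 5334$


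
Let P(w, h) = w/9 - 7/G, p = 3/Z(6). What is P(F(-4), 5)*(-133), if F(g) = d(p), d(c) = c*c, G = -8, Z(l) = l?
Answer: -8645/72 ≈ -120.07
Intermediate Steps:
p = ½ (p = 3/6 = 3*(⅙) = ½ ≈ 0.50000)
d(c) = c²
F(g) = ¼ (F(g) = (½)² = ¼)
P(w, h) = 7/8 + w/9 (P(w, h) = w/9 - 7/(-8) = w*(⅑) - 7*(-⅛) = w/9 + 7/8 = 7/8 + w/9)
P(F(-4), 5)*(-133) = (7/8 + (⅑)*(¼))*(-133) = (7/8 + 1/36)*(-133) = (65/72)*(-133) = -8645/72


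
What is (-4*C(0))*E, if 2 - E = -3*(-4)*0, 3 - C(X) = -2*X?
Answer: -24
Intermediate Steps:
C(X) = 3 + 2*X (C(X) = 3 - (-2)*X = 3 + 2*X)
E = 2 (E = 2 - (-3*(-4))*0 = 2 - 12*0 = 2 - 1*0 = 2 + 0 = 2)
(-4*C(0))*E = -4*(3 + 2*0)*2 = -4*(3 + 0)*2 = -4*3*2 = -12*2 = -24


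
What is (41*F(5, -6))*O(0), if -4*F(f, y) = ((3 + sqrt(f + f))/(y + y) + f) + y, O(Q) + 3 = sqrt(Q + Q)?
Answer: -615/16 - 41*sqrt(10)/16 ≈ -46.541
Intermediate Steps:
O(Q) = -3 + sqrt(2)*sqrt(Q) (O(Q) = -3 + sqrt(Q + Q) = -3 + sqrt(2*Q) = -3 + sqrt(2)*sqrt(Q))
F(f, y) = -f/4 - y/4 - (3 + sqrt(2)*sqrt(f))/(8*y) (F(f, y) = -(((3 + sqrt(f + f))/(y + y) + f) + y)/4 = -(((3 + sqrt(2*f))/((2*y)) + f) + y)/4 = -(((3 + sqrt(2)*sqrt(f))*(1/(2*y)) + f) + y)/4 = -(((3 + sqrt(2)*sqrt(f))/(2*y) + f) + y)/4 = -((f + (3 + sqrt(2)*sqrt(f))/(2*y)) + y)/4 = -(f + y + (3 + sqrt(2)*sqrt(f))/(2*y))/4 = -f/4 - y/4 - (3 + sqrt(2)*sqrt(f))/(8*y))
(41*F(5, -6))*O(0) = (41*((1/8)*(-3 - sqrt(2)*sqrt(5) - 2*(-6)*(5 - 6))/(-6)))*(-3 + sqrt(2)*sqrt(0)) = (41*((1/8)*(-1/6)*(-3 - sqrt(10) - 2*(-6)*(-1))))*(-3 + sqrt(2)*0) = (41*((1/8)*(-1/6)*(-3 - sqrt(10) - 12)))*(-3 + 0) = (41*((1/8)*(-1/6)*(-15 - sqrt(10))))*(-3) = (41*(5/16 + sqrt(10)/48))*(-3) = (205/16 + 41*sqrt(10)/48)*(-3) = -615/16 - 41*sqrt(10)/16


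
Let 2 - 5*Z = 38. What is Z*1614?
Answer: -58104/5 ≈ -11621.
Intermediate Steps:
Z = -36/5 (Z = ⅖ - ⅕*38 = ⅖ - 38/5 = -36/5 ≈ -7.2000)
Z*1614 = -36/5*1614 = -58104/5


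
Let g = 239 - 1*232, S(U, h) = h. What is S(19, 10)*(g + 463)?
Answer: 4700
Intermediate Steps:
g = 7 (g = 239 - 232 = 7)
S(19, 10)*(g + 463) = 10*(7 + 463) = 10*470 = 4700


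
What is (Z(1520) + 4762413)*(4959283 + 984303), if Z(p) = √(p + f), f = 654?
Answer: 28305811233018 + 5943586*√2174 ≈ 2.8306e+13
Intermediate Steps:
Z(p) = √(654 + p) (Z(p) = √(p + 654) = √(654 + p))
(Z(1520) + 4762413)*(4959283 + 984303) = (√(654 + 1520) + 4762413)*(4959283 + 984303) = (√2174 + 4762413)*5943586 = (4762413 + √2174)*5943586 = 28305811233018 + 5943586*√2174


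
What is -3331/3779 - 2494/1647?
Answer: -14910983/6224013 ≈ -2.3957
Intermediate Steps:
-3331/3779 - 2494/1647 = -14910983/6224013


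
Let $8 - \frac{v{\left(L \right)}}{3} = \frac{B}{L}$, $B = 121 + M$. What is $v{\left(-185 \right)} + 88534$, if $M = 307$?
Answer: $\frac{16384514}{185} \approx 88565.0$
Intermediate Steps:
$B = 428$ ($B = 121 + 307 = 428$)
$v{\left(L \right)} = 24 - \frac{1284}{L}$ ($v{\left(L \right)} = 24 - 3 \frac{428}{L} = 24 - \frac{1284}{L}$)
$v{\left(-185 \right)} + 88534 = \left(24 - \frac{1284}{-185}\right) + 88534 = \left(24 - - \frac{1284}{185}\right) + 88534 = \left(24 + \frac{1284}{185}\right) + 88534 = \frac{5724}{185} + 88534 = \frac{16384514}{185}$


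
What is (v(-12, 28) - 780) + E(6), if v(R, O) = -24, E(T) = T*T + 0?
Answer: -768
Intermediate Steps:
E(T) = T² (E(T) = T² + 0 = T²)
(v(-12, 28) - 780) + E(6) = (-24 - 780) + 6² = -804 + 36 = -768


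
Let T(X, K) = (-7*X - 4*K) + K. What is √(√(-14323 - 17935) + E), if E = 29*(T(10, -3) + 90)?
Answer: √(841 + 127*I*√2) ≈ 29.163 + 3.0793*I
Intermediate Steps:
T(X, K) = -7*X - 3*K
E = 841 (E = 29*((-7*10 - 3*(-3)) + 90) = 29*((-70 + 9) + 90) = 29*(-61 + 90) = 29*29 = 841)
√(√(-14323 - 17935) + E) = √(√(-14323 - 17935) + 841) = √(√(-32258) + 841) = √(127*I*√2 + 841) = √(841 + 127*I*√2)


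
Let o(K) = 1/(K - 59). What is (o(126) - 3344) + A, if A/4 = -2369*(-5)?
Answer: 2950413/67 ≈ 44036.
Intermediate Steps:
o(K) = 1/(-59 + K)
A = 47380 (A = 4*(-2369*(-5)) = 4*11845 = 47380)
(o(126) - 3344) + A = (1/(-59 + 126) - 3344) + 47380 = (1/67 - 3344) + 47380 = -224047/67 + 47380 = 2950413/67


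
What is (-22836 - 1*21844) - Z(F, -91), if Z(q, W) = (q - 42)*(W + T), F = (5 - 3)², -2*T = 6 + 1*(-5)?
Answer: -48157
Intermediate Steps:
T = -½ (T = -(6 + 1*(-5))/2 = -(6 - 5)/2 = -½*1 = -½ ≈ -0.50000)
F = 4 (F = 2² = 4)
Z(q, W) = (-42 + q)*(-½ + W) (Z(q, W) = (q - 42)*(W - ½) = (-42 + q)*(-½ + W))
(-22836 - 1*21844) - Z(F, -91) = (-22836 - 1*21844) - (21 - 42*(-91) - ½*4 - 91*4) = (-22836 - 21844) - (21 + 3822 - 2 - 364) = -44680 - 1*3477 = -44680 - 3477 = -48157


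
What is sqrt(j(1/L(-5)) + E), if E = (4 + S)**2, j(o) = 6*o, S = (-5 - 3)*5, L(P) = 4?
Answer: sqrt(5190)/2 ≈ 36.021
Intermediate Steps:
S = -40 (S = -8*5 = -40)
E = 1296 (E = (4 - 40)**2 = (-36)**2 = 1296)
sqrt(j(1/L(-5)) + E) = sqrt(6/4 + 1296) = sqrt(6*(1/4) + 1296) = sqrt(3/2 + 1296) = sqrt(2595/2) = sqrt(5190)/2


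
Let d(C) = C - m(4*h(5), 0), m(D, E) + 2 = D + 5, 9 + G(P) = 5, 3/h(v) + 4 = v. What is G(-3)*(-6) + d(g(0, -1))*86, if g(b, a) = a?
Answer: -1352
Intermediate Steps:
h(v) = 3/(-4 + v)
G(P) = -4 (G(P) = -9 + 5 = -4)
m(D, E) = 3 + D (m(D, E) = -2 + (D + 5) = -2 + (5 + D) = 3 + D)
d(C) = -15 + C (d(C) = C - (3 + 4*(3/(-4 + 5))) = C - (3 + 4*(3/1)) = C - (3 + 4*(3*1)) = C - (3 + 4*3) = C - (3 + 12) = C - 1*15 = C - 15 = -15 + C)
G(-3)*(-6) + d(g(0, -1))*86 = -4*(-6) + (-15 - 1)*86 = 24 - 16*86 = 24 - 1376 = -1352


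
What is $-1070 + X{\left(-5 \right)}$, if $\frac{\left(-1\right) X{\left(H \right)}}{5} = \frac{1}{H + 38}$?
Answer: $- \frac{35315}{33} \approx -1070.2$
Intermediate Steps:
$X{\left(H \right)} = - \frac{5}{38 + H}$ ($X{\left(H \right)} = - \frac{5}{H + 38} = - \frac{5}{38 + H}$)
$-1070 + X{\left(-5 \right)} = -1070 - \frac{5}{38 - 5} = -1070 - \frac{5}{33} = - \frac{35315}{33}$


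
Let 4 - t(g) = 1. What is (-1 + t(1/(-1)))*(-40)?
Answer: -80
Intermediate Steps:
t(g) = 3 (t(g) = 4 - 1*1 = 4 - 1 = 3)
(-1 + t(1/(-1)))*(-40) = (-1 + 3)*(-40) = 2*(-40) = -80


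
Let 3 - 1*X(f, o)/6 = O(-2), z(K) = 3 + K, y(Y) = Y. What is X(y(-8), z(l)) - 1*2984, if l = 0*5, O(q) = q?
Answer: -2954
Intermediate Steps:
l = 0
X(f, o) = 30 (X(f, o) = 18 - 6*(-2) = 18 + 12 = 30)
X(y(-8), z(l)) - 1*2984 = 30 - 1*2984 = 30 - 2984 = -2954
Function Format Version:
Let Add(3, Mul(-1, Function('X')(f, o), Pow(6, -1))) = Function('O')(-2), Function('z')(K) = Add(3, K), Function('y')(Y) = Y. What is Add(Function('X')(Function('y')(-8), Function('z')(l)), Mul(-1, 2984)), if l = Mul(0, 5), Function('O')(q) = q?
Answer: -2954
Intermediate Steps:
l = 0
Function('X')(f, o) = 30 (Function('X')(f, o) = Add(18, Mul(-6, -2)) = Add(18, 12) = 30)
Add(Function('X')(Function('y')(-8), Function('z')(l)), Mul(-1, 2984)) = Add(30, Mul(-1, 2984)) = Add(30, -2984) = -2954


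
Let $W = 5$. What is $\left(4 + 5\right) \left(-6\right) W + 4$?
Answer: $-266$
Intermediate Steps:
$\left(4 + 5\right) \left(-6\right) W + 4 = \left(4 + 5\right) \left(-6\right) 5 + 4 = 9 \left(-6\right) 5 + 4 = \left(-54\right) 5 + 4 = -270 + 4 = -266$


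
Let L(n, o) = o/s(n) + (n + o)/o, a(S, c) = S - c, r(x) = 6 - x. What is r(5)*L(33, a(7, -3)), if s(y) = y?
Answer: 1519/330 ≈ 4.6030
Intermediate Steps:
L(n, o) = o/n + (n + o)/o
r(5)*L(33, a(7, -3)) = (6 - 1*5)*(1 + 33/(7 - 1*(-3)) + (7 - 1*(-3))/33) = (6 - 5)*(1 + 33/(7 + 3) + (7 + 3)*(1/33)) = 1*(1 + 33/10 + 10*(1/33)) = 1*(1 + 33*(1/10) + 10/33) = 1*(1 + 33/10 + 10/33) = 1*(1519/330) = 1519/330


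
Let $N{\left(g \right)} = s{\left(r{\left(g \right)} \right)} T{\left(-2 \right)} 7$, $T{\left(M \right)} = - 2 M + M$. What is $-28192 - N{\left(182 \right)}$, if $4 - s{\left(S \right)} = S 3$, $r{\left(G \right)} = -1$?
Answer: $-28290$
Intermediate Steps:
$T{\left(M \right)} = - M$
$s{\left(S \right)} = 4 - 3 S$ ($s{\left(S \right)} = 4 - S 3 = 4 - 3 S$)
$N{\left(g \right)} = 98$ ($N{\left(g \right)} = \left(4 - -3\right) \left(\left(-1\right) \left(-2\right)\right) 7 = \left(4 + 3\right) 2 \cdot 7 = 7 \cdot 2 \cdot 7 = 14 \cdot 7 = 98$)
$-28192 - N{\left(182 \right)} = -28192 - 98 = -28290$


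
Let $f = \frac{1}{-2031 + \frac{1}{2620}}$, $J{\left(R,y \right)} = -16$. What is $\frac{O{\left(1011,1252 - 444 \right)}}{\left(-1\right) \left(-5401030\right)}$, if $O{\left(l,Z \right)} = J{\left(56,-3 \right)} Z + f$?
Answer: $- \frac{34396360926}{14370031727785} \approx -0.0023936$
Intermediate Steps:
$f = - \frac{2620}{5321219}$ ($f = \frac{1}{-2031 + \frac{1}{2620}} = \frac{1}{- \frac{5321219}{2620}} = - \frac{2620}{5321219} \approx -0.00049237$)
$O{\left(l,Z \right)} = - \frac{2620}{5321219} - 16 Z$ ($O{\left(l,Z \right)} = - 16 Z - \frac{2620}{5321219} = - \frac{2620}{5321219} - 16 Z$)
$\frac{O{\left(1011,1252 - 444 \right)}}{\left(-1\right) \left(-5401030\right)} = \frac{- \frac{2620}{5321219} - 16 \left(1252 - 444\right)}{\left(-1\right) \left(-5401030\right)} = \frac{- \frac{2620}{5321219} - 16 \left(1252 - 444\right)}{5401030} = \left(- \frac{2620}{5321219} - 12928\right) \frac{1}{5401030} = \left(- \frac{68792721852}{5321219}\right) \frac{1}{5401030} = - \frac{34396360926}{14370031727785}$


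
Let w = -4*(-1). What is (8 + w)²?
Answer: 144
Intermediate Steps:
w = 4
(8 + w)² = (8 + 4)² = 12² = 144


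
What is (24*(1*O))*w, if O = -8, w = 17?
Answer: -3264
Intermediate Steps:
(24*(1*O))*w = (24*(1*(-8)))*17 = (24*(-8))*17 = -192*17 = -3264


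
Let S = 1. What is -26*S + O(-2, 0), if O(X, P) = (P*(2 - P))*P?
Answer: -26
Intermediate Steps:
O(X, P) = P**2*(2 - P)
-26*S + O(-2, 0) = -26*1 + 0**2*(2 - 1*0) = -26 + 0*(2 + 0) = -26 + 0*2 = -26 + 0 = -26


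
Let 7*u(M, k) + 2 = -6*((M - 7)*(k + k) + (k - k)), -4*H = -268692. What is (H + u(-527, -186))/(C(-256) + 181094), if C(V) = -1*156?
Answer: -103097/180938 ≈ -0.56979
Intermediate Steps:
C(V) = -156
H = 67173 (H = -1/4*(-268692) = 67173)
u(M, k) = -2/7 - 12*k*(-7 + M)/7 (u(M, k) = -2/7 + (-6*((M - 7)*(k + k) + (k - k)))/7 = -2/7 + (-6*((-7 + M)*(2*k) + 0))/7 = -2/7 + (-6*(2*k*(-7 + M) + 0))/7 = -2/7 + (-12*k*(-7 + M))/7 = -2/7 - 12*k*(-7 + M)/7)
(H + u(-527, -186))/(C(-256) + 181094) = (67173 + (-2/7 + 12*(-186) - 12/7*(-527)*(-186)))/(-156 + 181094) = (67173 + (-2/7 - 2232 - 1176264/7))/180938 = (67173 - 170270)*(1/180938) = -103097*1/180938 = -103097/180938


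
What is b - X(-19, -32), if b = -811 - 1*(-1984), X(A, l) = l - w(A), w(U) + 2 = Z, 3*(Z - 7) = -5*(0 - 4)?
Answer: 3650/3 ≈ 1216.7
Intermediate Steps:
Z = 41/3 (Z = 7 + (-5*(0 - 4))/3 = 7 + (-5*(-4))/3 = 7 + (⅓)*20 = 7 + 20/3 = 41/3 ≈ 13.667)
w(U) = 35/3 (w(U) = -2 + 41/3 = 35/3)
X(A, l) = -35/3 + l (X(A, l) = l - 1*35/3 = l - 35/3 = -35/3 + l)
b = 1173 (b = -811 + 1984 = 1173)
b - X(-19, -32) = 1173 - (-35/3 - 32) = 1173 - 1*(-131/3) = 1173 + 131/3 = 3650/3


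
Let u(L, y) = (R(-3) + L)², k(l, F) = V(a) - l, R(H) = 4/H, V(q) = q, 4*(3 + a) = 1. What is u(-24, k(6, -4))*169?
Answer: 976144/9 ≈ 1.0846e+5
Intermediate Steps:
a = -11/4 (a = -3 + (¼)*1 = -3 + ¼ = -11/4 ≈ -2.7500)
k(l, F) = -11/4 - l
u(L, y) = (-4/3 + L)² (u(L, y) = (4/(-3) + L)² = (4*(-⅓) + L)² = (-4/3 + L)²)
u(-24, k(6, -4))*169 = ((-4 + 3*(-24))²/9)*169 = ((-4 - 72)²/9)*169 = ((⅑)*(-76)²)*169 = ((⅑)*5776)*169 = (5776/9)*169 = 976144/9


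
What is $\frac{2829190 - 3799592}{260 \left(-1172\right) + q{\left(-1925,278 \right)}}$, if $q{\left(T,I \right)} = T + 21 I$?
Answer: $\frac{970402}{300807} \approx 3.226$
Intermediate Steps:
$\frac{2829190 - 3799592}{260 \left(-1172\right) + q{\left(-1925,278 \right)}} = \frac{2829190 - 3799592}{260 \left(-1172\right) + \left(-1925 + 21 \cdot 278\right)} = - \frac{970402}{-304720 + \left(-1925 + 5838\right)} = - \frac{970402}{-304720 + 3913} = - \frac{970402}{-300807} = \left(-970402\right) \left(- \frac{1}{300807}\right) = \frac{970402}{300807}$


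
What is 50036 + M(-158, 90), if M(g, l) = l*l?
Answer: 58136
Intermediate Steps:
M(g, l) = l²
50036 + M(-158, 90) = 50036 + 90² = 50036 + 8100 = 58136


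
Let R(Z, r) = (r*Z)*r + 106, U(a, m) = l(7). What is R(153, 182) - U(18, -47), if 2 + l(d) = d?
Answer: 5068073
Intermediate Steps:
l(d) = -2 + d
U(a, m) = 5 (U(a, m) = -2 + 7 = 5)
R(Z, r) = 106 + Z*r**2 (R(Z, r) = (Z*r)*r + 106 = Z*r**2 + 106 = 106 + Z*r**2)
R(153, 182) - U(18, -47) = (106 + 153*182**2) - 1*5 = (106 + 153*33124) - 5 = (106 + 5067972) - 5 = 5068078 - 5 = 5068073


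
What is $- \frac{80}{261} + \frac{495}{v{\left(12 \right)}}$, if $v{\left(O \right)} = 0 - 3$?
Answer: $- \frac{43145}{261} \approx -165.31$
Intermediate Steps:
$v{\left(O \right)} = -3$
$- \frac{80}{261} + \frac{495}{v{\left(12 \right)}} = - \frac{80}{261} + \frac{495}{-3} = \left(-80\right) \frac{1}{261} + 495 \left(- \frac{1}{3}\right) = - \frac{80}{261} - 165 = - \frac{43145}{261}$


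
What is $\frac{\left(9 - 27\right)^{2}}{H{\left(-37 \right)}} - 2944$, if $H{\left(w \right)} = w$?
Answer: $- \frac{109252}{37} \approx -2952.8$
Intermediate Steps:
$\frac{\left(9 - 27\right)^{2}}{H{\left(-37 \right)}} - 2944 = \frac{\left(9 - 27\right)^{2}}{-37} - 2944 = \left(-18\right)^{2} \left(- \frac{1}{37}\right) - 2944 = 324 \left(- \frac{1}{37}\right) - 2944 = - \frac{324}{37} - 2944 = - \frac{109252}{37}$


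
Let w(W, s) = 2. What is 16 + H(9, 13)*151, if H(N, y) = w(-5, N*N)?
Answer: 318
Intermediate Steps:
H(N, y) = 2
16 + H(9, 13)*151 = 16 + 2*151 = 16 + 302 = 318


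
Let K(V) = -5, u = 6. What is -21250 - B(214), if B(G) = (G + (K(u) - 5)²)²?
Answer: -119846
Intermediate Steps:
B(G) = (100 + G)² (B(G) = (G + (-5 - 5)²)² = (G + (-10)²)² = (G + 100)² = (100 + G)²)
-21250 - B(214) = -21250 - (100 + 214)² = -21250 - 1*314² = -21250 - 1*98596 = -21250 - 98596 = -119846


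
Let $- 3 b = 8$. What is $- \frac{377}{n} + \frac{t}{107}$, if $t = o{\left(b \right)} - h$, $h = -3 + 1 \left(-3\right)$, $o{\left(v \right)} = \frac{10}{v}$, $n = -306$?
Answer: $\frac{82055}{65484} \approx 1.2531$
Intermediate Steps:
$b = - \frac{8}{3}$ ($b = \left(- \frac{1}{3}\right) 8 = - \frac{8}{3} \approx -2.6667$)
$h = -6$ ($h = -3 - 3 = -6$)
$t = \frac{9}{4}$ ($t = \frac{10}{- \frac{8}{3}} - -6 = 10 \left(- \frac{3}{8}\right) + 6 = - \frac{15}{4} + 6 = \frac{9}{4} \approx 2.25$)
$- \frac{377}{n} + \frac{t}{107} = - \frac{377}{-306} + \frac{9}{4 \cdot 107} = \left(-377\right) \left(- \frac{1}{306}\right) + \frac{9}{4} \cdot \frac{1}{107} = \frac{377}{306} + \frac{9}{428} = \frac{82055}{65484}$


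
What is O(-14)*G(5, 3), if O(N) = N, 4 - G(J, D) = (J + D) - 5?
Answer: -14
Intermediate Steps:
G(J, D) = 9 - D - J (G(J, D) = 4 - ((J + D) - 5) = 4 - ((D + J) - 5) = 4 - (-5 + D + J) = 4 + (5 - D - J) = 9 - D - J)
O(-14)*G(5, 3) = -14*(9 - 1*3 - 1*5) = -14*(9 - 3 - 5) = -14*1 = -14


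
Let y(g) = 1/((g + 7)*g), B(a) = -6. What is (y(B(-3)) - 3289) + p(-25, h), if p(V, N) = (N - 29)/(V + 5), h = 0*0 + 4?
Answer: -39455/12 ≈ -3287.9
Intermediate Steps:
h = 4 (h = 0 + 4 = 4)
p(V, N) = (-29 + N)/(5 + V)
y(g) = 1/(g*(7 + g)) (y(g) = 1/((7 + g)*g) = 1/(g*(7 + g)))
(y(B(-3)) - 3289) + p(-25, h) = (1/((-6)*(7 - 6)) - 3289) + (-29 + 4)/(5 - 25) = (-1/6/1 - 3289) - 25/(-20) = (-1/6*1 - 3289) - 1/20*(-25) = (-1/6 - 3289) + 5/4 = -19735/6 + 5/4 = -39455/12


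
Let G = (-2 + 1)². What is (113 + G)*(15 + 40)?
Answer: 6270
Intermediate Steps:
G = 1 (G = (-1)² = 1)
(113 + G)*(15 + 40) = (113 + 1)*(15 + 40) = 114*55 = 6270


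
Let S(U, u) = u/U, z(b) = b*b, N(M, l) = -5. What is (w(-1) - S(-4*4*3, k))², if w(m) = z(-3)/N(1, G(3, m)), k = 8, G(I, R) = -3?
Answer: 2401/900 ≈ 2.6678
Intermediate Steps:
z(b) = b²
w(m) = -9/5 (w(m) = (-3)²/(-5) = 9*(-⅕) = -9/5)
(w(-1) - S(-4*4*3, k))² = (-9/5 - 8/(-4*4*3))² = (-9/5 - 8/((-16*3)))² = (-9/5 - 8/(-48))² = (-9/5 - 8*(-1)/48)² = (-9/5 - 1*(-⅙))² = (-9/5 + ⅙)² = (-49/30)² = 2401/900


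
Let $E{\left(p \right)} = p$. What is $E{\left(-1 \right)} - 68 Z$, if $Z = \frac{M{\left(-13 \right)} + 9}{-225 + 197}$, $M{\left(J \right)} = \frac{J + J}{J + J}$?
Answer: $\frac{163}{7} \approx 23.286$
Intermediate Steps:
$M{\left(J \right)} = 1$ ($M{\left(J \right)} = \frac{2 J}{2 J} = 2 J \frac{1}{2 J} = 1$)
$Z = - \frac{5}{14}$ ($Z = \frac{1 + 9}{-225 + 197} = \frac{10}{-28} = 10 \left(- \frac{1}{28}\right) = - \frac{5}{14} \approx -0.35714$)
$E{\left(-1 \right)} - 68 Z = -1 - - \frac{170}{7} = -1 + \frac{170}{7} = \frac{163}{7}$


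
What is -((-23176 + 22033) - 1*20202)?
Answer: 21345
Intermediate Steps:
-((-23176 + 22033) - 1*20202) = -(-1143 - 20202) = -1*(-21345) = 21345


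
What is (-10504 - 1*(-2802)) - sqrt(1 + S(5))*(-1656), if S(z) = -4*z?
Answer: -7702 + 1656*I*sqrt(19) ≈ -7702.0 + 7218.3*I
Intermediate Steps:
(-10504 - 1*(-2802)) - sqrt(1 + S(5))*(-1656) = (-10504 - 1*(-2802)) - sqrt(1 - 4*5)*(-1656) = (-10504 + 2802) - sqrt(1 - 20)*(-1656) = -7702 - sqrt(-19)*(-1656) = -7702 - I*sqrt(19)*(-1656) = -7702 - (-1656)*I*sqrt(19) = -7702 + 1656*I*sqrt(19)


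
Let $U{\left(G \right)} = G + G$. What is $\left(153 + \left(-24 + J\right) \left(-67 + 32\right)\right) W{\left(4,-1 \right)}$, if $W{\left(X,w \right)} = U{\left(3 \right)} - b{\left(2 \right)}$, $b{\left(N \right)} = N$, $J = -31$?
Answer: $8312$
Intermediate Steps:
$U{\left(G \right)} = 2 G$
$W{\left(X,w \right)} = 4$ ($W{\left(X,w \right)} = 2 \cdot 3 - 2 = 6 - 2 = 4$)
$\left(153 + \left(-24 + J\right) \left(-67 + 32\right)\right) W{\left(4,-1 \right)} = \left(153 + \left(-24 - 31\right) \left(-67 + 32\right)\right) 4 = \left(153 - -1925\right) 4 = \left(153 + 1925\right) 4 = 2078 \cdot 4 = 8312$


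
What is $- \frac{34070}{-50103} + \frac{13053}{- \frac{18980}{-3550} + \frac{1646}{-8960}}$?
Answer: $\frac{41615701284194}{16455578805} \approx 2529.0$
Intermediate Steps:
$- \frac{34070}{-50103} + \frac{13053}{- \frac{18980}{-3550} + \frac{1646}{-8960}} = \left(-34070\right) \left(- \frac{1}{50103}\right) + \frac{13053}{\left(-18980\right) \left(- \frac{1}{3550}\right) + 1646 \left(- \frac{1}{8960}\right)} = \frac{34070}{50103} + \frac{13053}{\frac{1898}{355} - \frac{823}{4480}} = \frac{34070}{50103} + \frac{13053}{\frac{328435}{63616}} = \frac{34070}{50103} + 13053 \cdot \frac{63616}{328435} = \frac{34070}{50103} + \frac{830379648}{328435} = \frac{41615701284194}{16455578805}$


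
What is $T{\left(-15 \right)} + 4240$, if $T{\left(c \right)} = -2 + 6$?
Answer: $4244$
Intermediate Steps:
$T{\left(c \right)} = 4$
$T{\left(-15 \right)} + 4240 = 4 + 4240 = 4244$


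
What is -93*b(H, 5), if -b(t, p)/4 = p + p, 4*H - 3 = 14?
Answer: 3720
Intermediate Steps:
H = 17/4 (H = 3/4 + (1/4)*14 = 3/4 + 7/2 = 17/4 ≈ 4.2500)
b(t, p) = -8*p (b(t, p) = -4*(p + p) = -8*p)
-93*b(H, 5) = -(-744)*5 = -93*(-40) = 3720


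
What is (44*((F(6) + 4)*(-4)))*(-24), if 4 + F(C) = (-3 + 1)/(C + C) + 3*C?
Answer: 75328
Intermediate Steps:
F(C) = -4 - 1/C + 3*C (F(C) = -4 + ((-3 + 1)/(C + C) + 3*C) = -4 + (-2*1/(2*C) + 3*C) = -4 + (-1/C + 3*C) = -4 - 1/C + 3*C)
(44*((F(6) + 4)*(-4)))*(-24) = (44*(((-4 - 1/6 + 3*6) + 4)*(-4)))*(-24) = (44*(((-4 - 1*⅙ + 18) + 4)*(-4)))*(-24) = (44*(((-4 - ⅙ + 18) + 4)*(-4)))*(-24) = (44*((83/6 + 4)*(-4)))*(-24) = (44*((107/6)*(-4)))*(-24) = (44*(-214/3))*(-24) = -9416/3*(-24) = 75328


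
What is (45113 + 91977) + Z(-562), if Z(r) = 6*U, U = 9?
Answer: 137144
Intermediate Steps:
Z(r) = 54 (Z(r) = 6*9 = 54)
(45113 + 91977) + Z(-562) = (45113 + 91977) + 54 = 137090 + 54 = 137144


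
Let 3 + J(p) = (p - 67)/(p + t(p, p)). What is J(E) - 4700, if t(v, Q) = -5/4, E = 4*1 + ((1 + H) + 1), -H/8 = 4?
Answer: -512255/109 ≈ -4699.6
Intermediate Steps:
H = -32 (H = -8*4 = -32)
E = -26 (E = 4*1 + ((1 - 32) + 1) = 4 + (-31 + 1) = 4 - 30 = -26)
t(v, Q) = -5/4 (t(v, Q) = -5*¼ = -5/4)
J(p) = -3 + (-67 + p)/(-5/4 + p) (J(p) = -3 + (p - 67)/(p - 5/4) = -3 + (-67 + p)/(-5/4 + p))
J(E) - 4700 = (-253 - 8*(-26))/(-5 + 4*(-26)) - 4700 = (-253 + 208)/(-5 - 104) - 4700 = -45/(-109) - 4700 = -1/109*(-45) - 4700 = 45/109 - 4700 = -512255/109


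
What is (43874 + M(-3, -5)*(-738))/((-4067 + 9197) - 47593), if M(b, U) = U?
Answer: -47564/42463 ≈ -1.1201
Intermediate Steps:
(43874 + M(-3, -5)*(-738))/((-4067 + 9197) - 47593) = (43874 - 5*(-738))/((-4067 + 9197) - 47593) = (43874 + 3690)/(5130 - 47593) = 47564/(-42463) = 47564*(-1/42463) = -47564/42463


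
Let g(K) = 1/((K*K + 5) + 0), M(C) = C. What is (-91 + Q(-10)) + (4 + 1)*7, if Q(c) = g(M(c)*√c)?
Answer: -55721/995 ≈ -56.001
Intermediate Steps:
g(K) = 1/(5 + K²) (g(K) = 1/((K² + 5) + 0) = 1/((5 + K²) + 0) = 1/(5 + K²))
Q(c) = 1/(5 + c³) (Q(c) = 1/(5 + (c*√c)²) = 1/(5 + (c^(3/2))²) = 1/(5 + c³))
(-91 + Q(-10)) + (4 + 1)*7 = (-91 + 1/(5 + (-10)³)) + (4 + 1)*7 = (-91 + 1/(5 - 1000)) + 5*7 = (-91 + 1/(-995)) + 35 = (-91 - 1/995) + 35 = -90546/995 + 35 = -55721/995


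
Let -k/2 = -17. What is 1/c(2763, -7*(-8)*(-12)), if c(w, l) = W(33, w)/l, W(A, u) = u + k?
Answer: -672/2797 ≈ -0.24026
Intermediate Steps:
k = 34 (k = -2*(-17) = 34)
W(A, u) = 34 + u (W(A, u) = u + 34 = 34 + u)
c(w, l) = (34 + w)/l
1/c(2763, -7*(-8)*(-12)) = 1/((34 + 2763)/((-7*(-8)*(-12)))) = 1/(2797/(56*(-12))) = 1/(2797/(-672)) = 1/(-1/672*2797) = 1/(-2797/672) = -672/2797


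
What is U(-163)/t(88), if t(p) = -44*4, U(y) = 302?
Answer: -151/88 ≈ -1.7159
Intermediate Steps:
t(p) = -176
U(-163)/t(88) = 302/(-176) = 302*(-1/176) = -151/88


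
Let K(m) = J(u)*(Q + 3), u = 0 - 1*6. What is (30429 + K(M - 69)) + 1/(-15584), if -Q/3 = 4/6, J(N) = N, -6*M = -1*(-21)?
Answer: 474112031/15584 ≈ 30423.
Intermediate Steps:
M = -7/2 (M = -(-1)*(-21)/6 = -1/6*21 = -7/2 ≈ -3.5000)
u = -6 (u = 0 - 6 = -6)
Q = -2 (Q = -12/6 = -3*2/3 = -2)
K(m) = -6 (K(m) = -6*(-2 + 3) = -6*1 = -6)
(30429 + K(M - 69)) + 1/(-15584) = (30429 - 6) + 1/(-15584) = 30423 - 1/15584 = 474112031/15584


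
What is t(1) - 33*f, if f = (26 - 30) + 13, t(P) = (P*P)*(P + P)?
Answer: -295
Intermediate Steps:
t(P) = 2*P³ (t(P) = P²*(2*P) = 2*P³)
f = 9 (f = -4 + 13 = 9)
t(1) - 33*f = 2*1³ - 33*9 = 2*1 - 297 = 2 - 297 = -295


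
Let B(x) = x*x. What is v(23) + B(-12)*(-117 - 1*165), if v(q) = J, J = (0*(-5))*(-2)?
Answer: -40608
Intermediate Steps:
B(x) = x²
J = 0 (J = 0*(-2) = 0)
v(q) = 0
v(23) + B(-12)*(-117 - 1*165) = 0 + (-12)²*(-117 - 1*165) = 0 + 144*(-117 - 165) = 0 + 144*(-282) = 0 - 40608 = -40608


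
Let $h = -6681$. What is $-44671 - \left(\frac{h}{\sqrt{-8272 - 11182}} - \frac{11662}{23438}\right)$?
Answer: $- \frac{523493618}{11719} - \frac{6681 i \sqrt{19454}}{19454} \approx -44671.0 - 47.9 i$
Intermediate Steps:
$-44671 - \left(\frac{h}{\sqrt{-8272 - 11182}} - \frac{11662}{23438}\right) = -44671 - \left(- \frac{6681}{\sqrt{-8272 - 11182}} - \frac{11662}{23438}\right) = -44671 - \left(- \frac{6681}{\sqrt{-19454}} - \frac{5831}{11719}\right) = -44671 - \left(- \frac{6681}{i \sqrt{19454}} - \frac{5831}{11719}\right) = -44671 - \left(- 6681 \left(- \frac{i \sqrt{19454}}{19454}\right) - \frac{5831}{11719}\right) = -44671 - \left(\frac{6681 i \sqrt{19454}}{19454} - \frac{5831}{11719}\right) = -44671 - \left(- \frac{5831}{11719} + \frac{6681 i \sqrt{19454}}{19454}\right) = -44671 + \left(\frac{5831}{11719} - \frac{6681 i \sqrt{19454}}{19454}\right) = - \frac{523493618}{11719} - \frac{6681 i \sqrt{19454}}{19454}$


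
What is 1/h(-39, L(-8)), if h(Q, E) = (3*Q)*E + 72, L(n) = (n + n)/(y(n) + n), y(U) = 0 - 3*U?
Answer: 1/189 ≈ 0.0052910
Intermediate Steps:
y(U) = -3*U
L(n) = -1 (L(n) = (n + n)/(-3*n + n) = (2*n)/((-2*n)) = (2*n)*(-1/(2*n)) = -1)
h(Q, E) = 72 + 3*E*Q (h(Q, E) = 3*E*Q + 72 = 72 + 3*E*Q)
1/h(-39, L(-8)) = 1/(72 + 3*(-1)*(-39)) = 1/(72 + 117) = 1/189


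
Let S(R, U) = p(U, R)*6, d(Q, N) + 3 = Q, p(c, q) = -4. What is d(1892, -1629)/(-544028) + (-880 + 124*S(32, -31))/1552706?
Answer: -2515416801/422357769884 ≈ -0.0059557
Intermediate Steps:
d(Q, N) = -3 + Q
S(R, U) = -24 (S(R, U) = -4*6 = -24)
d(1892, -1629)/(-544028) + (-880 + 124*S(32, -31))/1552706 = (-3 + 1892)/(-544028) + (-880 + 124*(-24))/1552706 = 1889*(-1/544028) + (-880 - 2976)*(1/1552706) = -1889/544028 - 3856*1/1552706 = -1889/544028 - 1928/776353 = -2515416801/422357769884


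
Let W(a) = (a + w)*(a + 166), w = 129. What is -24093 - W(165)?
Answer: -121407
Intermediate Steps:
W(a) = (129 + a)*(166 + a) (W(a) = (a + 129)*(a + 166) = (129 + a)*(166 + a))
-24093 - W(165) = -24093 - (21414 + 165**2 + 295*165) = -24093 - (21414 + 27225 + 48675) = -24093 - 1*97314 = -24093 - 97314 = -121407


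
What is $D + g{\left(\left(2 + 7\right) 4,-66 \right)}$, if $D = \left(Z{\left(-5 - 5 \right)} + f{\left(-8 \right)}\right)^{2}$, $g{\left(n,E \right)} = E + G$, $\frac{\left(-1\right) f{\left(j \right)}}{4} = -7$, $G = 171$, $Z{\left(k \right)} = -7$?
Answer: $546$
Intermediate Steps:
$f{\left(j \right)} = 28$ ($f{\left(j \right)} = \left(-4\right) \left(-7\right) = 28$)
$g{\left(n,E \right)} = 171 + E$ ($g{\left(n,E \right)} = E + 171 = 171 + E$)
$D = 441$ ($D = \left(-7 + 28\right)^{2} = 21^{2} = 441$)
$D + g{\left(\left(2 + 7\right) 4,-66 \right)} = 441 + \left(171 - 66\right) = 441 + 105 = 546$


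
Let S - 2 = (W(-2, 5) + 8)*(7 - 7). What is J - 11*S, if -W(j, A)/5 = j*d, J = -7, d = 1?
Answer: -29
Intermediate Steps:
W(j, A) = -5*j
S = 2 (S = 2 + (-5*(-2) + 8)*(7 - 7) = 2 + (10 + 8)*0 = 2 + 18*0 = 2 + 0 = 2)
J - 11*S = -7 - 11*2 = -7 - 22 = -29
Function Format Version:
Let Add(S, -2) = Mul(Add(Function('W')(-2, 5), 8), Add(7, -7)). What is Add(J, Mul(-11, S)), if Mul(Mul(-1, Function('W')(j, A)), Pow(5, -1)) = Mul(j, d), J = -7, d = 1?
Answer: -29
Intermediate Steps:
Function('W')(j, A) = Mul(-5, j) (Function('W')(j, A) = Mul(-5, Mul(j, 1)) = Mul(-5, j))
S = 2 (S = Add(2, Mul(Add(Mul(-5, -2), 8), Add(7, -7))) = Add(2, Mul(Add(10, 8), 0)) = Add(2, Mul(18, 0)) = Add(2, 0) = 2)
Add(J, Mul(-11, S)) = Add(-7, Mul(-11, 2)) = Add(-7, -22) = -29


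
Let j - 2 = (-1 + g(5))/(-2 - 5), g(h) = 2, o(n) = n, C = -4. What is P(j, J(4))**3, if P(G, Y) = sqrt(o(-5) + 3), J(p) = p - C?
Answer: -2*I*sqrt(2) ≈ -2.8284*I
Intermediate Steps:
J(p) = 4 + p (J(p) = p - 1*(-4) = p + 4 = 4 + p)
j = 13/7 (j = 2 + (-1 + 2)/(-2 - 5) = 2 + 1/(-7) = 2 + 1*(-1/7) = 2 - 1/7 = 13/7 ≈ 1.8571)
P(G, Y) = I*sqrt(2) (P(G, Y) = sqrt(-5 + 3) = sqrt(-2) = I*sqrt(2))
P(j, J(4))**3 = (I*sqrt(2))**3 = -2*I*sqrt(2)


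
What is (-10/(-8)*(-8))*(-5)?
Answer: 50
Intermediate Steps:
(-10/(-8)*(-8))*(-5) = (-10*(-⅛)*(-8))*(-5) = ((5/4)*(-8))*(-5) = -10*(-5) = 50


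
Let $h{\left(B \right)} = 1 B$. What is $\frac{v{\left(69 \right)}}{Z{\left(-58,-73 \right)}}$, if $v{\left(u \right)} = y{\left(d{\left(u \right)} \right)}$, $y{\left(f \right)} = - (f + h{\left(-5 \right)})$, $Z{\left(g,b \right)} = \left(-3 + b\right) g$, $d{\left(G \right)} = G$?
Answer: $- \frac{8}{551} \approx -0.014519$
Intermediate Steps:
$Z{\left(g,b \right)} = g \left(-3 + b\right)$
$h{\left(B \right)} = B$
$y{\left(f \right)} = 5 - f$ ($y{\left(f \right)} = - (f - 5) = - (-5 + f) = 5 - f$)
$v{\left(u \right)} = 5 - u$
$\frac{v{\left(69 \right)}}{Z{\left(-58,-73 \right)}} = \frac{5 - 69}{\left(-58\right) \left(-3 - 73\right)} = \frac{5 - 69}{\left(-58\right) \left(-76\right)} = - \frac{64}{4408} = \left(-64\right) \frac{1}{4408} = - \frac{8}{551}$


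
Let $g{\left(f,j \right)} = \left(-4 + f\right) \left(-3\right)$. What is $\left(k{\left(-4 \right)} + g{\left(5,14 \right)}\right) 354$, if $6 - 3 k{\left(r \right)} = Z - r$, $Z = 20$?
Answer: $-3186$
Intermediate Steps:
$g{\left(f,j \right)} = 12 - 3 f$
$k{\left(r \right)} = - \frac{14}{3} + \frac{r}{3}$ ($k{\left(r \right)} = 2 - \frac{20 - r}{3} = 2 + \left(- \frac{20}{3} + \frac{r}{3}\right) = - \frac{14}{3} + \frac{r}{3}$)
$\left(k{\left(-4 \right)} + g{\left(5,14 \right)}\right) 354 = \left(\left(- \frac{14}{3} + \frac{1}{3} \left(-4\right)\right) + \left(12 - 15\right)\right) 354 = \left(\left(- \frac{14}{3} - \frac{4}{3}\right) + \left(12 - 15\right)\right) 354 = \left(-6 - 3\right) 354 = \left(-9\right) 354 = -3186$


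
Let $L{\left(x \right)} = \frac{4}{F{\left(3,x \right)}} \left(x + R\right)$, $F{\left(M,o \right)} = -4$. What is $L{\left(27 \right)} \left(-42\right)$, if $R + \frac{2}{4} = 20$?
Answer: $1953$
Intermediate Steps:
$R = \frac{39}{2}$ ($R = - \frac{1}{2} + 20 = \frac{39}{2} \approx 19.5$)
$L{\left(x \right)} = - \frac{39}{2} - x$ ($L{\left(x \right)} = \frac{4}{-4} \left(x + \frac{39}{2}\right) = 4 \left(- \frac{1}{4}\right) \left(\frac{39}{2} + x\right) = - (\frac{39}{2} + x) = - \frac{39}{2} - x$)
$L{\left(27 \right)} \left(-42\right) = \left(- \frac{39}{2} - 27\right) \left(-42\right) = \left(- \frac{93}{2}\right) \left(-42\right) = 1953$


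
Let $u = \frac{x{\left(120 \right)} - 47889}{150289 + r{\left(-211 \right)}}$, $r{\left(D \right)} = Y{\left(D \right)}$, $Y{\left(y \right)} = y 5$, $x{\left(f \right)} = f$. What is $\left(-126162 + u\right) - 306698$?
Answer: $- \frac{64597477009}{149234} \approx -4.3286 \cdot 10^{5}$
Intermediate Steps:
$Y{\left(y \right)} = 5 y$
$r{\left(D \right)} = 5 D$
$u = - \frac{47769}{149234}$ ($u = \frac{120 - 47889}{150289 + 5 \left(-211\right)} = - \frac{47769}{150289 - 1055} = - \frac{47769}{149234} \approx -0.32009$)
$\left(-126162 + u\right) - 306698 = \left(-126162 - \frac{47769}{149234}\right) - 306698 = - \frac{18827707677}{149234} - 306698 = - \frac{64597477009}{149234}$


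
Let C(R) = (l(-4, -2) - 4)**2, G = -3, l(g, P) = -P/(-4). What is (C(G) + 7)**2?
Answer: 11881/16 ≈ 742.56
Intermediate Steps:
l(g, P) = P/4 (l(g, P) = -P*(-1)/4 = -(-1)*P/4 = P/4)
C(R) = 81/4 (C(R) = ((1/4)*(-2) - 4)**2 = (-1/2 - 4)**2 = (-9/2)**2 = 81/4)
(C(G) + 7)**2 = (81/4 + 7)**2 = (109/4)**2 = 11881/16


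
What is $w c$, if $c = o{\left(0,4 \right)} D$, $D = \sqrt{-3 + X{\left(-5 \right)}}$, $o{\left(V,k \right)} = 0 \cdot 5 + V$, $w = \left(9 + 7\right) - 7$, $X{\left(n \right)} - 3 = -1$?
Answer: $0$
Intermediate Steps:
$X{\left(n \right)} = 2$ ($X{\left(n \right)} = 3 - 1 = 2$)
$w = 9$ ($w = 16 - 7 = 9$)
$o{\left(V,k \right)} = V$ ($o{\left(V,k \right)} = 0 + V = V$)
$D = i$ ($D = \sqrt{-3 + 2} = \sqrt{-1} = i \approx 1.0 i$)
$c = 0$ ($c = 0 i = 0$)
$w c = 9 \cdot 0 = 0$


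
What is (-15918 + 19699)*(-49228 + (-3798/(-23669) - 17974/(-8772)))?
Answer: -449344528671707/2414238 ≈ -1.8612e+8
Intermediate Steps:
(-15918 + 19699)*(-49228 + (-3798/(-23669) - 17974/(-8772))) = 3781*(-49228 + (-3798*(-1/23669) - 17974*(-1/8772))) = 3781*(-49228 + (3798/23669 + 209/102)) = 3781*(-49228 + 5334217/2414238) = 3781*(-118842774047/2414238) = -449344528671707/2414238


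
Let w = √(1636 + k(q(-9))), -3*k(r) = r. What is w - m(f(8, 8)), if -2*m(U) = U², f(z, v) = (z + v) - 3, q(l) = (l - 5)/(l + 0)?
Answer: 169/2 + √132474/9 ≈ 124.94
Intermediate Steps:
q(l) = (-5 + l)/l
k(r) = -r/3
f(z, v) = -3 + v + z (f(z, v) = (v + z) - 3 = -3 + v + z)
w = √132474/9 (w = √(1636 - (-5 - 9)/(3*(-9))) = √(1636 - (-1)*(-14)/27) = √(1636 - ⅓*14/9) = √(1636 - 14/27) = √(44158/27) = √132474/9 ≈ 40.441)
m(U) = -U²/2
w - m(f(8, 8)) = √132474/9 - (-1)*(-3 + 8 + 8)²/2 = √132474/9 - (-1)*13²/2 = √132474/9 - (-1)*169/2 = √132474/9 - 1*(-169/2) = √132474/9 + 169/2 = 169/2 + √132474/9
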